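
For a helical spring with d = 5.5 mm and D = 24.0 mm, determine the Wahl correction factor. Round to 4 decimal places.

1.3639

C = D/d = 24.0/5.5 = 4.3636
K_W = (4C−1)/(4C−4) + 0.615/C = 16.455/13.455 + 0.1409 = 1.3639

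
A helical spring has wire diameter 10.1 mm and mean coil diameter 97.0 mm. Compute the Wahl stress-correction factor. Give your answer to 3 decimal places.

C = D/d = 97.0/10.1 = 9.6040
K_W = (4C−1)/(4C−4) + 0.615/C = 37.416/34.416 + 0.0640 = 1.1512

1.151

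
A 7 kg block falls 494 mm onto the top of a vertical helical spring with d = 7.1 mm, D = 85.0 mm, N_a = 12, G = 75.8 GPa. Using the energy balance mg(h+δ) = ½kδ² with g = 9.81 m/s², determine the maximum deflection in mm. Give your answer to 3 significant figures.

167 mm

k = Gd⁴/(8D³N_a) = (75.8×10³)(7.1⁴)/(8·85.0³·12) = 3.2672 N/mm
W = mg = 7 × 9.81 = 68.67 N
½kδ² − Wδ − Wh = 0 → δ = (W + √(W² + 2kWh))/k
δ = (68.67 + √(4715.6 + 221666))/3.2672 = (68.67 + 475.8)/3.2672 = 166.65 mm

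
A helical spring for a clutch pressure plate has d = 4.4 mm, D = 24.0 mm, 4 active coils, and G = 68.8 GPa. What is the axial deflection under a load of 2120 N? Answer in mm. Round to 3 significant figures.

36.4 mm

k = Gd⁴/(8D³N_a) = (68.8×10³)(4.4⁴)/(8·24.0³·4) = 58.293 N/mm
δ = F/k = 2120 / 58.293 = 36.368 mm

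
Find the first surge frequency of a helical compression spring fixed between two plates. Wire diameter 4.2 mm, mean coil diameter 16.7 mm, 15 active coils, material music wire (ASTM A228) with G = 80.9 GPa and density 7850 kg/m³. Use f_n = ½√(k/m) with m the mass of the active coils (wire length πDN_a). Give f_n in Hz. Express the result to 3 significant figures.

k = Gd⁴/(8D³N_a) = (80.9×10³)(4.2⁴)/(8·16.7³·15) = 45.042 N/mm = 45042 N/m
Wire length L = πDN_a = π·16.7·15 = 786.97 mm
m = ρ·(πd²/4)·L = 7850 × 13.854×10⁻⁶ m² × 0.78697 m = 0.085589 kg
f_n = ½√(k/m) = 0.5·√(45042/0.085589) = 0.5·√(5.2626e+05) = 362.72 Hz

363 Hz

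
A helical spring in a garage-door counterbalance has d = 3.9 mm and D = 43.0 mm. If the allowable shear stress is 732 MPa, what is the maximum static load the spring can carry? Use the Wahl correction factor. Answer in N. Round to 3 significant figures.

C = D/d = 43.0/3.9 = 11.0256
K_W = (4C−1)/(4C−4) + 0.615/C = 43.103/40.103 + 0.0558 = 1.1306
τ_max = K·8FD/(πd³) → F_max = τ_allow·πd³/(8DK)
F_max = 732·π·3.9³/(8·43.0·1.1306) = 1.3641e+05/388.92 = 350.75 N

351 N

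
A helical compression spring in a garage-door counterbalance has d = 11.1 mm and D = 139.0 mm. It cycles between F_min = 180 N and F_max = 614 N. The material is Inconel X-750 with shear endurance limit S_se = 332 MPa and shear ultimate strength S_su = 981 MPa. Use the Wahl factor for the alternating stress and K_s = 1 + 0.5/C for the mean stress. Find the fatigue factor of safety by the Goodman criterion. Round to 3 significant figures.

3.36

C = D/d = 139.0/11.1 = 12.5225; K_W = (4C−1)/(4C−4)+0.615/C = 1.1142; K_s = 1+0.5/C = 1.0399
F_a = (F_max−F_min)/2 = 217 N; F_m = (F_max+F_min)/2 = 397 N
τ_a = K_W·8F_aD/(πd³) = 1.1142 × 56.162 = 62.576 MPa
τ_m = K_s·8F_mD/(πd³) = 1.0399 × 102.75 = 106.85 MPa
Goodman: 1/n_f = τ_a/S_se + τ_m/S_su = 62.576/332 + 106.85/981 = 0.18848 + 0.10892 = 0.2974
n_f = 1/0.2974 = 3.362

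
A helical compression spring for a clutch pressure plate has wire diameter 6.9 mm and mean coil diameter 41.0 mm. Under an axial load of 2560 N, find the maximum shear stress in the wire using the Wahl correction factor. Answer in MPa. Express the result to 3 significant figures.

1020 MPa

Spring index C = D/d = 41.0/6.9 = 5.9420
K_W = (4C−1)/(4C−4) + 0.615/C = 22.768/19.768 + 0.1035 = 1.2553
τ₀ = 8FD/(πd³) = 8·2560·41.0/(π·6.9³) = 839680/1032 = 813.61 MPa
τ_max = K·τ₀ = 1.2553 × 813.61 = 1021.3 MPa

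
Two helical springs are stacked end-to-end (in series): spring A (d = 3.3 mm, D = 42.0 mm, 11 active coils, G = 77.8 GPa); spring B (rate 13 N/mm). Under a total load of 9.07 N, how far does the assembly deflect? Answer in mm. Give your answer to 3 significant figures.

k_A = Gd⁴/(8D³N_a) = (77.8×10³)(3.3⁴)/(8·42.0³·11) = 1.4152 N/mm
Series: 1/k_eq = 1/1.4152 + 1/13 = 0.78356; k_eq = 1.2762 N/mm
δ = F/k_eq = 9.07/1.2762 = 7.1069 mm

7.11 mm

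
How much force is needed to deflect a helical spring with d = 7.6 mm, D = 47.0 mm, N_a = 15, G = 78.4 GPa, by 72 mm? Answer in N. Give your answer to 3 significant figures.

1510 N

k = Gd⁴/(8D³N_a) = (78.4×10³)(7.6⁴)/(8·47.0³·15) = 20.994 N/mm
F = k·δ = 20.994 × 72 = 1511.6 N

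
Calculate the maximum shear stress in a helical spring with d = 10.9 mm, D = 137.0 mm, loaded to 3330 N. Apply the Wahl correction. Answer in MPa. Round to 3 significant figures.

Spring index C = D/d = 137.0/10.9 = 12.5688
K_W = (4C−1)/(4C−4) + 0.615/C = 49.275/46.275 + 0.0489 = 1.1138
τ₀ = 8FD/(πd³) = 8·3330·137.0/(π·10.9³) = 3.64968e+06/4068.5 = 897.07 MPa
τ_max = K·τ₀ = 1.1138 × 897.07 = 999.12 MPa

999 MPa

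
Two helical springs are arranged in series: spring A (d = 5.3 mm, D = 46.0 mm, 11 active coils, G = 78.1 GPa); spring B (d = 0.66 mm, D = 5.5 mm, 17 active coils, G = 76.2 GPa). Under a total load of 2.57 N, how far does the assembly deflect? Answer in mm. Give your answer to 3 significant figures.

4.38 mm

k_A = Gd⁴/(8D³N_a) = (78.1×10³)(5.3⁴)/(8·46.0³·11) = 7.1945 N/mm
k_B = Gd⁴/(8D³N_a) = (76.2×10³)(0.66⁴)/(8·5.5³·17) = 0.639 N/mm
Series: 1/k_eq = 1/7.1945 + 1/0.639 = 1.7039; k_eq = 0.58688 N/mm
δ = F/k_eq = 2.57/0.58688 = 4.3791 mm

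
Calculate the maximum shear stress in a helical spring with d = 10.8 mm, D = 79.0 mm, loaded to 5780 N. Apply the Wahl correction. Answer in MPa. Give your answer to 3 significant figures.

1110 MPa

Spring index C = D/d = 79.0/10.8 = 7.3148
K_W = (4C−1)/(4C−4) + 0.615/C = 28.259/25.259 + 0.0841 = 1.2028
τ₀ = 8FD/(πd³) = 8·5780·79.0/(π·10.8³) = 3.65296e+06/3957.5 = 923.05 MPa
τ_max = K·τ₀ = 1.2028 × 923.05 = 1110.3 MPa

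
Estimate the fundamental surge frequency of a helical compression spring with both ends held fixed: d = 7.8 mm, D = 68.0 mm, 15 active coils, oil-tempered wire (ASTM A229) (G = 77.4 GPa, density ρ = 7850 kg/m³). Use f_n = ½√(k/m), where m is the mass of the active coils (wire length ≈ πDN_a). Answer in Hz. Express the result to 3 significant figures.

39.7 Hz

k = Gd⁴/(8D³N_a) = (77.4×10³)(7.8⁴)/(8·68.0³·15) = 7.593 N/mm = 7593 N/m
Wire length L = πDN_a = π·68.0·15 = 3204.4 mm
m = ρ·(πd²/4)·L = 7850 × 47.784×10⁻⁶ m² × 3.2044 m = 1.202 kg
f_n = ½√(k/m) = 0.5·√(7593/1.202) = 0.5·√(6317) = 39.74 Hz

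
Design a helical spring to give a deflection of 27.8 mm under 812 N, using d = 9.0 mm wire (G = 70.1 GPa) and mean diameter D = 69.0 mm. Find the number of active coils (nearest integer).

6

Required rate k = F/δ = 812/27.8 = 29.209 N/mm
N_a = Gd⁴/(8D³k) = (70.1×10³ × 9.0⁴)/(8 × 69.0³ × 29.209)
    = 4.59926e+08 / 7.67624e+07 = 5.992 → 6 coils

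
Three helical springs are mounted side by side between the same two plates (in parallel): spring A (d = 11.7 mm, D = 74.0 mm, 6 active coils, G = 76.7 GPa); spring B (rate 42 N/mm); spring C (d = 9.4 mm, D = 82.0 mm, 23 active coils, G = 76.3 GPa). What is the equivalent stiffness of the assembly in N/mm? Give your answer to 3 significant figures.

122 N/mm

k_A = Gd⁴/(8D³N_a) = (76.7×10³)(11.7⁴)/(8·74.0³·6) = 73.893 N/mm
k_C = Gd⁴/(8D³N_a) = (76.3×10³)(9.4⁴)/(8·82.0³·23) = 5.8719 N/mm
Parallel: k_eq = 73.893 + 42 + 5.8719 = 121.76 N/mm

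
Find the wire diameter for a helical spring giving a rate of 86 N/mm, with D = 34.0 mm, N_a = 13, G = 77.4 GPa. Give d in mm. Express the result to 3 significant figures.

d = (8D³N_a·k / G)^(1/4) = (8·34.0³·13·86 / (77.4×10³))^0.25
  = (4541.8)^0.25 = 8.2093 mm

8.21 mm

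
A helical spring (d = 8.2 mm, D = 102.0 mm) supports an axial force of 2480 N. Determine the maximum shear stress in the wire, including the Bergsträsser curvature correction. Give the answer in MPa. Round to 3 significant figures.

1290 MPa

Spring index C = D/d = 102.0/8.2 = 12.4390
K_B = (4C+2)/(4C−3) = 51.756/46.756 = 1.1069
τ₀ = 8FD/(πd³) = 8·2480·102.0/(π·8.2³) = 2.02368e+06/1732.2 = 1168.3 MPa
τ_max = K·τ₀ = 1.1069 × 1168.3 = 1293.2 MPa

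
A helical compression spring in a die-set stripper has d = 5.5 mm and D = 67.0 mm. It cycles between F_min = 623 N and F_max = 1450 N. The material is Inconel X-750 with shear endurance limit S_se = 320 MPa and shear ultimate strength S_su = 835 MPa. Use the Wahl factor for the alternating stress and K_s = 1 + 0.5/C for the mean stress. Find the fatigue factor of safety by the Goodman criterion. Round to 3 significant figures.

0.356

C = D/d = 67.0/5.5 = 12.1818; K_W = (4C−1)/(4C−4)+0.615/C = 1.1176; K_s = 1+0.5/C = 1.0410
F_a = (F_max−F_min)/2 = 413.5 N; F_m = (F_max+F_min)/2 = 1036.5 N
τ_a = K_W·8F_aD/(πd³) = 1.1176 × 424.04 = 473.88 MPa
τ_m = K_s·8F_mD/(πd³) = 1.0410 × 1062.9 = 1106.5 MPa
Goodman: 1/n_f = τ_a/S_se + τ_m/S_su = 473.88/320 + 1106.5/835 = 1.48089 + 1.32519 = 2.8061
n_f = 1/2.8061 = 0.3564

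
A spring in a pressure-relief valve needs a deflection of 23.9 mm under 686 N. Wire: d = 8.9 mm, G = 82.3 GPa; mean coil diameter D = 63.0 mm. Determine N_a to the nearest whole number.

Required rate k = F/δ = 686/23.9 = 28.703 N/mm
N_a = Gd⁴/(8D³k) = (82.3×10³ × 8.9⁴)/(8 × 63.0³ × 28.703)
    = 5.16369e+08 / 5.74167e+07 = 8.993 → 9 coils

9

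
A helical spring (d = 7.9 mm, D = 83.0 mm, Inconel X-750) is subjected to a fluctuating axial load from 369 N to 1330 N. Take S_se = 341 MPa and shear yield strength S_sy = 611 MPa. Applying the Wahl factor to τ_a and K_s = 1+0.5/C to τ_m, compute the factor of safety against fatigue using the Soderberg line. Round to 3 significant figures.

C = D/d = 83.0/7.9 = 10.5063; K_W = (4C−1)/(4C−4)+0.615/C = 1.1374; K_s = 1+0.5/C = 1.0476
F_a = (F_max−F_min)/2 = 480.5 N; F_m = (F_max+F_min)/2 = 849.5 N
τ_a = K_W·8F_aD/(πd³) = 1.1374 × 205.98 = 234.29 MPa
τ_m = K_s·8F_mD/(πd³) = 1.0476 × 364.17 = 381.5 MPa
Soderberg: 1/n_f = τ_a/S_se + τ_m/S_sy = 234.29/341 + 381.5/611 = 0.68707 + 0.62438 = 1.3115
n_f = 1/1.3115 = 0.7625

0.763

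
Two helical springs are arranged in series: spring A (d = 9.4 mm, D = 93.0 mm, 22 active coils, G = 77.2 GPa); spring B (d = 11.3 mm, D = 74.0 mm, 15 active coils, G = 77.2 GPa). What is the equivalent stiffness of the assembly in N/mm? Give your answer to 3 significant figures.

3.66 N/mm

k_A = Gd⁴/(8D³N_a) = (77.2×10³)(9.4⁴)/(8·93.0³·22) = 4.2576 N/mm
k_B = Gd⁴/(8D³N_a) = (77.2×10³)(11.3⁴)/(8·74.0³·15) = 25.885 N/mm
Series: 1/k_eq = 1/4.2576 + 1/25.885 = 0.2735; k_eq = 3.6562 N/mm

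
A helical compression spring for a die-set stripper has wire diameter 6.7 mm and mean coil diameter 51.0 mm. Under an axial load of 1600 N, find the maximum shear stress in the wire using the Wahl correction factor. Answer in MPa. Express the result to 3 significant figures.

Spring index C = D/d = 51.0/6.7 = 7.6119
K_W = (4C−1)/(4C−4) + 0.615/C = 29.448/26.448 + 0.0808 = 1.1942
τ₀ = 8FD/(πd³) = 8·1600·51.0/(π·6.7³) = 652800/944.87 = 690.89 MPa
τ_max = K·τ₀ = 1.1942 × 690.89 = 825.07 MPa

825 MPa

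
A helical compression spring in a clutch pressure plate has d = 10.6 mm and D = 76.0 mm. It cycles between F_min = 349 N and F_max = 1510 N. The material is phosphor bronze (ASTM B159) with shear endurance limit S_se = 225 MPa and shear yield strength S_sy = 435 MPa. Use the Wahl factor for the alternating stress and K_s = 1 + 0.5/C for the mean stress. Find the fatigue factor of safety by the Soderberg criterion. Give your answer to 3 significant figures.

1.14

C = D/d = 76.0/10.6 = 7.1698; K_W = (4C−1)/(4C−4)+0.615/C = 1.2073; K_s = 1+0.5/C = 1.0697
F_a = (F_max−F_min)/2 = 580.5 N; F_m = (F_max+F_min)/2 = 929.5 N
τ_a = K_W·8F_aD/(πd³) = 1.2073 × 94.328 = 113.88 MPa
τ_m = K_s·8F_mD/(πd³) = 1.0697 × 151.04 = 161.57 MPa
Soderberg: 1/n_f = τ_a/S_se + τ_m/S_sy = 113.88/225 + 161.57/435 = 0.50616 + 0.37143 = 0.87758
n_f = 1/0.87758 = 1.139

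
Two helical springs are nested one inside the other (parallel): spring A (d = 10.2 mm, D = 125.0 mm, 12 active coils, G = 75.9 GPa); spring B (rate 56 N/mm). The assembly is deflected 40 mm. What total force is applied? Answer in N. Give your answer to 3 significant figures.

k_A = Gd⁴/(8D³N_a) = (75.9×10³)(10.2⁴)/(8·125.0³·12) = 4.3817 N/mm
Parallel: k_eq = 4.3817 + 56 = 60.382 N/mm
F = k_eq·δ = 60.382·40 = 2415.3 N

2420 N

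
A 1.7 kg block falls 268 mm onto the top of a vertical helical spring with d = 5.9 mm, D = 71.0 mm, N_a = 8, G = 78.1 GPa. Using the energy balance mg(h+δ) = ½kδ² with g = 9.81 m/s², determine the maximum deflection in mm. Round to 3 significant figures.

k = Gd⁴/(8D³N_a) = (78.1×10³)(5.9⁴)/(8·71.0³·8) = 4.1315 N/mm
W = mg = 1.7 × 9.81 = 16.677 N
½kδ² − Wδ − Wh = 0 → δ = (W + √(W² + 2kWh))/k
δ = (16.677 + √(278.12 + 36930.6))/4.1315 = (16.677 + 192.9)/4.1315 = 50.726 mm

50.7 mm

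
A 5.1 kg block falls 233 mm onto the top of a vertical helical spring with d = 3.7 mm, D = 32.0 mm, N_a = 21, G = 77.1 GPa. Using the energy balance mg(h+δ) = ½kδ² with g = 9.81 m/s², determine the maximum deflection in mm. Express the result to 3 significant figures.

k = Gd⁴/(8D³N_a) = (77.1×10³)(3.7⁴)/(8·32.0³·21) = 2.6248 N/mm
W = mg = 5.1 × 9.81 = 50.031 N
½kδ² − Wδ − Wh = 0 → δ = (W + √(W² + 2kWh))/k
δ = (50.031 + √(2503.1 + 61196.6))/2.6248 = (50.031 + 252.39)/2.6248 = 115.21 mm

115 mm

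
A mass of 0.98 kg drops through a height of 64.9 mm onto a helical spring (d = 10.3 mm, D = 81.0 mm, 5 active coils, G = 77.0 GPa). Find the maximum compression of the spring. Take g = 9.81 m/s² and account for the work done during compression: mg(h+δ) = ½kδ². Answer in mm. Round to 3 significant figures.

5.77 mm

k = Gd⁴/(8D³N_a) = (77.0×10³)(10.3⁴)/(8·81.0³·5) = 40.768 N/mm
W = mg = 0.98 × 9.81 = 9.6138 N
½kδ² − Wδ − Wh = 0 → δ = (W + √(W² + 2kWh))/k
δ = (9.6138 + √(92.425 + 50873.8))/40.768 = (9.6138 + 225.76)/40.768 = 5.7734 mm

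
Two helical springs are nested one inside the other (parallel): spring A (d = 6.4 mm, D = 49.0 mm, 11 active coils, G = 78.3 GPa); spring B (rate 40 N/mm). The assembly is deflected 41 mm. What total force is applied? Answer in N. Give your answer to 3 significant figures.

k_A = Gd⁴/(8D³N_a) = (78.3×10³)(6.4⁴)/(8·49.0³·11) = 12.689 N/mm
Parallel: k_eq = 12.689 + 40 = 52.689 N/mm
F = k_eq·δ = 52.689·41 = 2160.2 N

2160 N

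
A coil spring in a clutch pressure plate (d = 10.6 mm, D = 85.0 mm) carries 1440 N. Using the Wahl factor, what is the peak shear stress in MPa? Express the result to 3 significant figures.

Spring index C = D/d = 85.0/10.6 = 8.0189
K_W = (4C−1)/(4C−4) + 0.615/C = 31.075/28.075 + 0.0767 = 1.1835
τ₀ = 8FD/(πd³) = 8·1440·85.0/(π·10.6³) = 979200/3741.7 = 261.7 MPa
τ_max = K·τ₀ = 1.1835 × 261.7 = 309.73 MPa

310 MPa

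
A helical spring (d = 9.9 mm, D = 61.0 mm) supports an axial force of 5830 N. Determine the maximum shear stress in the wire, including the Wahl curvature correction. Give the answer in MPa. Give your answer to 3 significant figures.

Spring index C = D/d = 61.0/9.9 = 6.1616
K_W = (4C−1)/(4C−4) + 0.615/C = 23.646/20.646 + 0.0998 = 1.2451
τ₀ = 8FD/(πd³) = 8·5830·61.0/(π·9.9³) = 2.84504e+06/3048.3 = 933.33 MPa
τ_max = K·τ₀ = 1.2451 × 933.33 = 1162.1 MPa

1160 MPa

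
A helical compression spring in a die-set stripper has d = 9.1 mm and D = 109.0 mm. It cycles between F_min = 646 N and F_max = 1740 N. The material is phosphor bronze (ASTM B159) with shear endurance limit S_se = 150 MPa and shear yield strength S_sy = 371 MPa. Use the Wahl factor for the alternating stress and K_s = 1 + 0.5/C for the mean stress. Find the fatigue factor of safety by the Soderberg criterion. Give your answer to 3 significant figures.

C = D/d = 109.0/9.1 = 11.9780; K_W = (4C−1)/(4C−4)+0.615/C = 1.1197; K_s = 1+0.5/C = 1.0417
F_a = (F_max−F_min)/2 = 547 N; F_m = (F_max+F_min)/2 = 1193 N
τ_a = K_W·8F_aD/(πd³) = 1.1197 × 201.48 = 225.59 MPa
τ_m = K_s·8F_mD/(πd³) = 1.0417 × 439.42 = 457.77 MPa
Soderberg: 1/n_f = τ_a/S_se + τ_m/S_sy = 225.59/150 + 457.77/371 = 1.50392 + 1.23387 = 2.7378
n_f = 1/2.7378 = 0.3653

0.365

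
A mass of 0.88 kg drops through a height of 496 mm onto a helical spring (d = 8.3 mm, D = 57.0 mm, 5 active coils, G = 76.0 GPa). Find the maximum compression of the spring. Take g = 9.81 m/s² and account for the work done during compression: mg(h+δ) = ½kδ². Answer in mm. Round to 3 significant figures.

k = Gd⁴/(8D³N_a) = (76.0×10³)(8.3⁴)/(8·57.0³·5) = 48.69 N/mm
W = mg = 0.88 × 9.81 = 8.6328 N
½kδ² − Wδ − Wh = 0 → δ = (W + √(W² + 2kWh))/k
δ = (8.6328 + √(74.525 + 416970))/48.69 = (8.6328 + 645.79)/48.69 = 13.441 mm

13.4 mm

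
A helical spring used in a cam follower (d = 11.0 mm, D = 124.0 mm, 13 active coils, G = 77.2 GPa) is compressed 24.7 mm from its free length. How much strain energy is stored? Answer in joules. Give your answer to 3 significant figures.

1.74 J

k = Gd⁴/(8D³N_a) = (77.2×10³)(11.0⁴)/(8·124.0³·13) = 5.7002 N/mm
U = ½kδ² = 0.5 × 5.7002 × 24.7² = 1738.8 N·mm = 1.7388 J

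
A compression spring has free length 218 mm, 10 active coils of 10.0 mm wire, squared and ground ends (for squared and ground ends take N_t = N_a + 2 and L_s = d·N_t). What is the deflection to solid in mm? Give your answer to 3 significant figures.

98.0 mm

N_t = 12; L_s = 10.0·12 = 120 mm
δ_solid = L₀ − L_s = 218 − 120 = 98 mm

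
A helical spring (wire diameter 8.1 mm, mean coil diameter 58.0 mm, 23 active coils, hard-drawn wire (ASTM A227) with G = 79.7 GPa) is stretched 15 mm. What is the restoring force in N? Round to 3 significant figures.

143 N

k = Gd⁴/(8D³N_a) = (79.7×10³)(8.1⁴)/(8·58.0³·23) = 9.5565 N/mm
F = k·δ = 9.5565 × 15 = 143.35 N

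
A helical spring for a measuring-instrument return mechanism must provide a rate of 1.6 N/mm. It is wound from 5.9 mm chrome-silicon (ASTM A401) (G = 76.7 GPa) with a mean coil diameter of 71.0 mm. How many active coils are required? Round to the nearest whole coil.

20

N_a = Gd⁴/(8D³k) = (76.7×10³ × 5.9⁴)/(8 × 71.0³ × 1.6)
    = 9.29402e+07 / 4.58126e+06 = 20.29 → 20 coils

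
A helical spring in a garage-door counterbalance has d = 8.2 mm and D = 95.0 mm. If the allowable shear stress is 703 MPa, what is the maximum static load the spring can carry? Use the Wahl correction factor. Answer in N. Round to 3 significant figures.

C = D/d = 95.0/8.2 = 11.5854
K_W = (4C−1)/(4C−4) + 0.615/C = 45.341/42.341 + 0.0531 = 1.1239
τ_max = K·8FD/(πd³) → F_max = τ_allow·πd³/(8DK)
F_max = 703·π·8.2³/(8·95.0·1.1239) = 1.2177e+06/854.19 = 1425.6 N

1430 N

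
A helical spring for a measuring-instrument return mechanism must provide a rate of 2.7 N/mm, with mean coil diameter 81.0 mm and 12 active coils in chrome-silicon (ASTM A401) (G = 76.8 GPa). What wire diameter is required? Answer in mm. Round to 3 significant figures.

d = (8D³N_a·k / G)^(1/4) = (8·81.0³·12·2.7 / (76.8×10³))^0.25
  = (1793.6)^0.25 = 6.5078 mm

6.51 mm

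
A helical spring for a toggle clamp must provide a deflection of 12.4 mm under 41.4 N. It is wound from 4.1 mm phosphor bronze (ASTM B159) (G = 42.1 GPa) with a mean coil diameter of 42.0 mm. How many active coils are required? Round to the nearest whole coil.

Required rate k = F/δ = 41.4/12.4 = 3.3387 N/mm
N_a = Gd⁴/(8D³k) = (42.1×10³ × 4.1⁴)/(8 × 42.0³ × 3.3387)
    = 1.18965e+07 / 1.97887e+06 = 6.012 → 6 coils

6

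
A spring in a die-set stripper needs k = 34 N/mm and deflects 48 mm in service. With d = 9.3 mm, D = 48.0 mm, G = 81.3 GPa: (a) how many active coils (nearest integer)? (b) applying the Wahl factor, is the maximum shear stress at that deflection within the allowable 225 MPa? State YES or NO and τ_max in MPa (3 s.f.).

N_a = Gd⁴/(8D³k) = (81.3×10³)(9.3⁴)/(8·48.0³·34) = 20.22 → N_a = 20
Actual rate k = Gd⁴/(8D³·20) = 34.37 N/mm
Working load F = kδ = 34.37·48 = 1649.8 N
C = 48.0/9.3 = 5.1613; K_W = (4C−1)/(4C−4)+0.615/C = 1.2994
τ_max = K_W·8FD/(πd³) = 1.2994·250.7 = 325.76 MPa
τ_max > 225 MPa → exceeds allowable

(a) 20 coils; (b) NO, τ_max = 326 MPa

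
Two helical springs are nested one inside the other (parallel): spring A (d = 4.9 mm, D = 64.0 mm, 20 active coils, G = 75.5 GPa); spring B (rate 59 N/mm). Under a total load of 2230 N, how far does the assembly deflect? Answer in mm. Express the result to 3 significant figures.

k_A = Gd⁴/(8D³N_a) = (75.5×10³)(4.9⁴)/(8·64.0³·20) = 1.0377 N/mm
Parallel: k_eq = 1.0377 + 59 = 60.038 N/mm
δ = F/k_eq = 2230/60.038 = 37.143 mm

37.1 mm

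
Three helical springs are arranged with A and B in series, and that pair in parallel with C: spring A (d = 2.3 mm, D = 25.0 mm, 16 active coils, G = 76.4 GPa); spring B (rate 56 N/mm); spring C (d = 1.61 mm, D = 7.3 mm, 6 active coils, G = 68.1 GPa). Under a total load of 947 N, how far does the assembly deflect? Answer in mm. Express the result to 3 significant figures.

37.1 mm

k_A = Gd⁴/(8D³N_a) = (76.4×10³)(2.3⁴)/(8·25.0³·16) = 1.069 N/mm
k_C = Gd⁴/(8D³N_a) = (68.1×10³)(1.61⁴)/(8·7.3³·6) = 24.504 N/mm
Springs A,B series: k_AB = 1/(1/1.069+1/56) = 1.049 N/mm; parallel with C: k_eq = 1.049+24.504 = 25.553 N/mm
δ = F/k_eq = 947/25.553 = 37.06 mm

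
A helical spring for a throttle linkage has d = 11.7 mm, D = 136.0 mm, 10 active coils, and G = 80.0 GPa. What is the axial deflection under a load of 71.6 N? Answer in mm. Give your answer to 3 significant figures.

9.61 mm

k = Gd⁴/(8D³N_a) = (80.0×10³)(11.7⁴)/(8·136.0³·10) = 7.4495 N/mm
δ = F/k = 71.6 / 7.4495 = 9.6114 mm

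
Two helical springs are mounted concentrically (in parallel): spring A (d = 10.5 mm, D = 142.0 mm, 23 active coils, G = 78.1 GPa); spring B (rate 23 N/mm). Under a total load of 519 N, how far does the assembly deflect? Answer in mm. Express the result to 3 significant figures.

20.9 mm

k_A = Gd⁴/(8D³N_a) = (78.1×10³)(10.5⁴)/(8·142.0³·23) = 1.8019 N/mm
Parallel: k_eq = 1.8019 + 23 = 24.802 N/mm
δ = F/k_eq = 519/24.802 = 20.926 mm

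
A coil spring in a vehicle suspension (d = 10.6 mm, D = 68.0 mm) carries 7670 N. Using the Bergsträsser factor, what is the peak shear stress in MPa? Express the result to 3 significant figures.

Spring index C = D/d = 68.0/10.6 = 6.4151
K_B = (4C+2)/(4C−3) = 27.660/22.660 = 1.2206
τ₀ = 8FD/(πd³) = 8·7670·68.0/(π·10.6³) = 4.17248e+06/3741.7 = 1115.1 MPa
τ_max = K·τ₀ = 1.2206 × 1115.1 = 1361.2 MPa

1360 MPa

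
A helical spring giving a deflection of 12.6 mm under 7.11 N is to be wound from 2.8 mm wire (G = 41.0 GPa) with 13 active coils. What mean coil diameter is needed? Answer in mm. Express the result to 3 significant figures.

Required rate k = F/δ = 7.11/12.6 = 0.56429 N/mm
D = (Gd⁴/(8N_a·k))^(1/3) = (41.0×10³·2.8⁴/(8·13·0.56429))^(1/3)
  = (42942.1)^(1/3) = 35.0183 mm

35.0 mm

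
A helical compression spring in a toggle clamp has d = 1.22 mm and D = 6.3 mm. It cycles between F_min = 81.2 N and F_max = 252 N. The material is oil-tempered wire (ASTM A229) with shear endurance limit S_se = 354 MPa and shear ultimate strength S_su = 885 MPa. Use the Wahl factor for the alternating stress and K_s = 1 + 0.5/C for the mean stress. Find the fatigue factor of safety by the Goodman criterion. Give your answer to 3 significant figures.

0.218

C = D/d = 6.3/1.22 = 5.1639; K_W = (4C−1)/(4C−4)+0.615/C = 1.2992; K_s = 1+0.5/C = 1.0968
F_a = (F_max−F_min)/2 = 85.4 N; F_m = (F_max+F_min)/2 = 166.6 N
τ_a = K_W·8F_aD/(πd³) = 1.2992 × 754.5 = 980.26 MPa
τ_m = K_s·8F_mD/(πd³) = 1.0968 × 1471.9 = 1614.4 MPa
Goodman: 1/n_f = τ_a/S_se + τ_m/S_su = 980.26/354 + 1614.4/885 = 2.76908 + 1.82419 = 4.5933
n_f = 1/4.5933 = 0.2177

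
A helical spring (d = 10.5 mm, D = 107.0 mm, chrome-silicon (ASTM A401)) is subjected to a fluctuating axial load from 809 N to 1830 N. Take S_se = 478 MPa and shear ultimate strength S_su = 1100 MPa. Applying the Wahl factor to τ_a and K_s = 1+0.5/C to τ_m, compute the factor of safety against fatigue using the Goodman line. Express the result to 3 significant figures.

C = D/d = 107.0/10.5 = 10.1905; K_W = (4C−1)/(4C−4)+0.615/C = 1.1420; K_s = 1+0.5/C = 1.0491
F_a = (F_max−F_min)/2 = 510.5 N; F_m = (F_max+F_min)/2 = 1319.5 N
τ_a = K_W·8F_aD/(πd³) = 1.1420 × 120.16 = 137.21 MPa
τ_m = K_s·8F_mD/(πd³) = 1.0491 × 310.57 = 325.81 MPa
Goodman: 1/n_f = τ_a/S_se + τ_m/S_su = 137.21/478 + 325.81/1100 = 0.28706 + 0.29619 = 0.58325
n_f = 1/0.58325 = 1.715

1.71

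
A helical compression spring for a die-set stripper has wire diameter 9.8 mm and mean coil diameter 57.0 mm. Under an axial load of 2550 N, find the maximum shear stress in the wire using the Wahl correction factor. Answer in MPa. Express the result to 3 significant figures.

496 MPa

Spring index C = D/d = 57.0/9.8 = 5.8163
K_W = (4C−1)/(4C−4) + 0.615/C = 22.265/19.265 + 0.1057 = 1.2615
τ₀ = 8FD/(πd³) = 8·2550·57.0/(π·9.8³) = 1.1628e+06/2956.8 = 393.26 MPa
τ_max = K·τ₀ = 1.2615 × 393.26 = 496.08 MPa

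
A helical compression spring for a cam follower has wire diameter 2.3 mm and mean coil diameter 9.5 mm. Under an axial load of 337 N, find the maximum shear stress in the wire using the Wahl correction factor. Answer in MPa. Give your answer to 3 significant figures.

Spring index C = D/d = 9.5/2.3 = 4.1304
K_W = (4C−1)/(4C−4) + 0.615/C = 15.522/12.522 + 0.1489 = 1.3885
τ₀ = 8FD/(πd³) = 8·337·9.5/(π·2.3³) = 25612/38.224 = 670.05 MPa
τ_max = K·τ₀ = 1.3885 × 670.05 = 930.36 MPa

930 MPa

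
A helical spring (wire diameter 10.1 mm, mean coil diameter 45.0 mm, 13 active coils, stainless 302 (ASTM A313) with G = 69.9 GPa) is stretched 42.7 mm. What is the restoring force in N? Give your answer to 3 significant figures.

3280 N

k = Gd⁴/(8D³N_a) = (69.9×10³)(10.1⁴)/(8·45.0³·13) = 76.752 N/mm
F = k·δ = 76.752 × 42.7 = 3277.3 N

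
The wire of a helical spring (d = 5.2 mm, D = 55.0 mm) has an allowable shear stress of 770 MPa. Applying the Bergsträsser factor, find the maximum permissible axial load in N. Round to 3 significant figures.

686 N

C = D/d = 55.0/5.2 = 10.5769
K_B = (4C+2)/(4C−3) = 44.308/39.308 = 1.1272
τ_max = K·8FD/(πd³) → F_max = τ_allow·πd³/(8DK)
F_max = 770·π·5.2³/(8·55.0·1.1272) = 3.4013e+05/495.97 = 685.8 N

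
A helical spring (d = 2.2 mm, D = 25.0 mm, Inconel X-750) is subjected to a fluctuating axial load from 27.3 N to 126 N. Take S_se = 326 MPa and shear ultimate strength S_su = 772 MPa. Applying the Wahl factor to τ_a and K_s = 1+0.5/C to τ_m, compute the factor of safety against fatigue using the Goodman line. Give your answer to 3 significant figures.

0.610

C = D/d = 25.0/2.2 = 11.3636; K_W = (4C−1)/(4C−4)+0.615/C = 1.1265; K_s = 1+0.5/C = 1.0440
F_a = (F_max−F_min)/2 = 49.35 N; F_m = (F_max+F_min)/2 = 76.65 N
τ_a = K_W·8F_aD/(πd³) = 1.1265 × 295.05 = 332.37 MPa
τ_m = K_s·8F_mD/(πd³) = 1.0440 × 458.27 = 478.44 MPa
Goodman: 1/n_f = τ_a/S_se + τ_m/S_su = 332.37/326 + 478.44/772 = 1.01955 + 0.61974 = 1.6393
n_f = 1/1.6393 = 0.61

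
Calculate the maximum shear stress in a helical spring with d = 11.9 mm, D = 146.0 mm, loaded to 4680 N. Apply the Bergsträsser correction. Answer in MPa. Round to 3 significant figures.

Spring index C = D/d = 146.0/11.9 = 12.2689
K_B = (4C+2)/(4C−3) = 51.076/46.076 = 1.1085
τ₀ = 8FD/(πd³) = 8·4680·146.0/(π·11.9³) = 5.46624e+06/5294.1 = 1032.5 MPa
τ_max = K·τ₀ = 1.1085 × 1032.5 = 1144.6 MPa

1140 MPa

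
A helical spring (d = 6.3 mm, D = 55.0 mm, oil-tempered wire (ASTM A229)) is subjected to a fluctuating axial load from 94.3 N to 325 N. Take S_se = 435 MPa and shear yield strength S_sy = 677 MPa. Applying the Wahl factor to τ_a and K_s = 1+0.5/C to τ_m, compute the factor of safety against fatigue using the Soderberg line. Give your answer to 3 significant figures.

2.80

C = D/d = 55.0/6.3 = 8.7302; K_W = (4C−1)/(4C−4)+0.615/C = 1.1675; K_s = 1+0.5/C = 1.0573
F_a = (F_max−F_min)/2 = 115.35 N; F_m = (F_max+F_min)/2 = 209.65 N
τ_a = K_W·8F_aD/(πd³) = 1.1675 × 64.61 = 75.43 MPa
τ_m = K_s·8F_mD/(πd³) = 1.0573 × 117.43 = 124.15 MPa
Soderberg: 1/n_f = τ_a/S_se + τ_m/S_sy = 75.43/435 + 124.15/677 = 0.17340 + 0.18339 = 0.35679
n_f = 1/0.35679 = 2.803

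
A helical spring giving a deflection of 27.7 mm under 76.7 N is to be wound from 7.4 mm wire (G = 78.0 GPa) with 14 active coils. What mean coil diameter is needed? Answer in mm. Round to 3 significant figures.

91.0 mm

Required rate k = F/δ = 76.7/27.7 = 2.769 N/mm
D = (Gd⁴/(8N_a·k))^(1/3) = (78.0×10³·7.4⁴/(8·14·2.769))^(1/3)
  = (754202)^(1/3) = 91.0254 mm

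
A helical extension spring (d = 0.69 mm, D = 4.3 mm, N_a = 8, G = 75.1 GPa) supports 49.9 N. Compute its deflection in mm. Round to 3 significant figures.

k = Gd⁴/(8D³N_a) = (75.1×10³)(0.69⁴)/(8·4.3³·8) = 3.3454 N/mm
δ = F/k = 49.9 / 3.3454 = 14.916 mm

14.9 mm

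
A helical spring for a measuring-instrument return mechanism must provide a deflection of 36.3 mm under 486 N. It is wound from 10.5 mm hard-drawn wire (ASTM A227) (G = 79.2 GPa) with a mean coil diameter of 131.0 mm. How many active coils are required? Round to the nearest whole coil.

Required rate k = F/δ = 486/36.3 = 13.388 N/mm
N_a = Gd⁴/(8D³k) = (79.2×10³ × 10.5⁴)/(8 × 131.0³ × 13.388)
    = 9.62681e+08 / 2.40787e+08 = 3.998 → 4 coils

4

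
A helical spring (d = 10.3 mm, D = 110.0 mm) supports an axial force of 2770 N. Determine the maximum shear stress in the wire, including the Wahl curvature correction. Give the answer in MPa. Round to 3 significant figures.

806 MPa

Spring index C = D/d = 110.0/10.3 = 10.6796
K_W = (4C−1)/(4C−4) + 0.615/C = 41.718/38.718 + 0.0576 = 1.1351
τ₀ = 8FD/(πd³) = 8·2770·110.0/(π·10.3³) = 2.4376e+06/3432.9 = 710.07 MPa
τ_max = K·τ₀ = 1.1351 × 710.07 = 805.98 MPa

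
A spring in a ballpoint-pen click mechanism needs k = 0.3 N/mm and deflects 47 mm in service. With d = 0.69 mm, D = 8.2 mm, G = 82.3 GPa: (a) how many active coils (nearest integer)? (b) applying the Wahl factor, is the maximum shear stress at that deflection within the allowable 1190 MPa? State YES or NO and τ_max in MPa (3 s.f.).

N_a = Gd⁴/(8D³k) = (82.3×10³)(0.69⁴)/(8·8.2³·0.3) = 14.1 → N_a = 14
Actual rate k = Gd⁴/(8D³·14) = 0.30209 N/mm
Working load F = kδ = 0.30209·47 = 14.198 N
C = 8.2/0.69 = 11.8841; K_W = (4C−1)/(4C−4)+0.615/C = 1.1207
τ_max = K_W·8FD/(πd³) = 1.1207·902.49 = 1011.4 MPa
τ_max ≤ 1190 MPa → acceptable

(a) 14 coils; (b) YES, τ_max = 1010 MPa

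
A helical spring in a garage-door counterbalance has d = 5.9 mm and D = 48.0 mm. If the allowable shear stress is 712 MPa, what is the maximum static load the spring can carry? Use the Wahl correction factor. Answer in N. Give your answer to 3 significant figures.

C = D/d = 48.0/5.9 = 8.1356
K_W = (4C−1)/(4C−4) + 0.615/C = 31.542/28.542 + 0.0756 = 1.1807
τ_max = K·8FD/(πd³) → F_max = τ_allow·πd³/(8DK)
F_max = 712·π·5.9³/(8·48.0·1.1807) = 4.5939e+05/453.39 = 1013.2 N

1010 N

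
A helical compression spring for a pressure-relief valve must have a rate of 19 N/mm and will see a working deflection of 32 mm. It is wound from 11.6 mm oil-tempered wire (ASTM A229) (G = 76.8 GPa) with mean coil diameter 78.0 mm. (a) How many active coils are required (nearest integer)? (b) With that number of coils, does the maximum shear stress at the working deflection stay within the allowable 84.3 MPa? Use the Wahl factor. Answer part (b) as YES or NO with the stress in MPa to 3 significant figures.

(a) 19 coils; (b) NO, τ_max = 96.0 MPa

N_a = Gd⁴/(8D³k) = (76.8×10³)(11.6⁴)/(8·78.0³·19) = 19.28 → N_a = 19
Actual rate k = Gd⁴/(8D³·19) = 19.278 N/mm
Working load F = kδ = 19.278·32 = 616.9 N
C = 78.0/11.6 = 6.7241; K_W = (4C−1)/(4C−4)+0.615/C = 1.2225
τ_max = K_W·8FD/(πd³) = 1.2225·78.501 = 95.967 MPa
τ_max > 84.3 MPa → exceeds allowable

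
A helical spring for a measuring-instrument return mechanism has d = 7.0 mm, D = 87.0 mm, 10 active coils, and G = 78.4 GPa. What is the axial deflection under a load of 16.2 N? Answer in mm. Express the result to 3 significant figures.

k = Gd⁴/(8D³N_a) = (78.4×10³)(7.0⁴)/(8·87.0³·10) = 3.5732 N/mm
δ = F/k = 16.2 / 3.5732 = 4.5337 mm

4.53 mm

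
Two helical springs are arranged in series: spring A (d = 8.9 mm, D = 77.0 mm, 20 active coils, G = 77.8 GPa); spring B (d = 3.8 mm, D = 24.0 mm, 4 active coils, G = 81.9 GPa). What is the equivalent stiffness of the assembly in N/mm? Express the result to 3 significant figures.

5.70 N/mm

k_A = Gd⁴/(8D³N_a) = (77.8×10³)(8.9⁴)/(8·77.0³·20) = 6.6826 N/mm
k_B = Gd⁴/(8D³N_a) = (81.9×10³)(3.8⁴)/(8·24.0³·4) = 38.604 N/mm
Series: 1/k_eq = 1/6.6826 + 1/38.604 = 0.17555; k_eq = 5.6965 N/mm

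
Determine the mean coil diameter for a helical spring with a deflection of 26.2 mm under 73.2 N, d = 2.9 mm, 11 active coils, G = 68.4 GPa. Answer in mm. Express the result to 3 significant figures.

27.0 mm

Required rate k = F/δ = 73.2/26.2 = 2.7939 N/mm
D = (Gd⁴/(8N_a·k))^(1/3) = (68.4×10³·2.9⁴/(8·11·2.7939))^(1/3)
  = (19676.9)^(1/3) = 26.9972 mm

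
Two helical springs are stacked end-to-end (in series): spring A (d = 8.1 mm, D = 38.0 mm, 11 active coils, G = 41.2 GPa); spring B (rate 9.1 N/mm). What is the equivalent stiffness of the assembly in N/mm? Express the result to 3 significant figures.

7.29 N/mm

k_A = Gd⁴/(8D³N_a) = (41.2×10³)(8.1⁴)/(8·38.0³·11) = 36.729 N/mm
Series: 1/k_eq = 1/36.729 + 1/9.1 = 0.13712; k_eq = 7.293 N/mm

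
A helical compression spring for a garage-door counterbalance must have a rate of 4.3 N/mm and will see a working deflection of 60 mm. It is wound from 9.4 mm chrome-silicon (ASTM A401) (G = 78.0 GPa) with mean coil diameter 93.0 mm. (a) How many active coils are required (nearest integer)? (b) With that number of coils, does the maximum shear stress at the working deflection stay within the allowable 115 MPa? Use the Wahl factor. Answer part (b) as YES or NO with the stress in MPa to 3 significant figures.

(a) 22 coils; (b) YES, τ_max = 84.4 MPa

N_a = Gd⁴/(8D³k) = (78.0×10³)(9.4⁴)/(8·93.0³·4.3) = 22.01 → N_a = 22
Actual rate k = Gd⁴/(8D³·22) = 4.3017 N/mm
Working load F = kδ = 4.3017·60 = 258.1 N
C = 93.0/9.4 = 9.8936; K_W = (4C−1)/(4C−4)+0.615/C = 1.1465
τ_max = K_W·8FD/(πd³) = 1.1465·73.593 = 84.374 MPa
τ_max ≤ 115 MPa → acceptable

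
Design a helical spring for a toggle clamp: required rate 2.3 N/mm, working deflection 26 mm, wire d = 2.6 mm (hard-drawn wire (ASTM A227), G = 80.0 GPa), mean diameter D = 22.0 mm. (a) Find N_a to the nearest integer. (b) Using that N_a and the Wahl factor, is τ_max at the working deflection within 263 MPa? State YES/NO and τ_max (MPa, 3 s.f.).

N_a = Gd⁴/(8D³k) = (80.0×10³)(2.6⁴)/(8·22.0³·2.3) = 18.66 → N_a = 19
Actual rate k = Gd⁴/(8D³·19) = 2.2588 N/mm
Working load F = kδ = 2.2588·26 = 58.728 N
C = 22.0/2.6 = 8.4615; K_W = (4C−1)/(4C−4)+0.615/C = 1.1732
τ_max = K_W·8FD/(πd³) = 1.1732·187.19 = 219.61 MPa
τ_max ≤ 263 MPa → acceptable

(a) 19 coils; (b) YES, τ_max = 220 MPa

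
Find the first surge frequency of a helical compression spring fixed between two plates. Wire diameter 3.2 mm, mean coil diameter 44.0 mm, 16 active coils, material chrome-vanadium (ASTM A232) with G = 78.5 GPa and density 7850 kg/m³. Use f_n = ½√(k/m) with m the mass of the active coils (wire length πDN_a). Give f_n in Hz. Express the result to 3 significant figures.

k = Gd⁴/(8D³N_a) = (78.5×10³)(3.2⁴)/(8·44.0³·16) = 0.75492 N/mm = 754.92 N/m
Wire length L = πDN_a = π·44.0·16 = 2211.7 mm
m = ρ·(πd²/4)·L = 7850 × 8.0425×10⁻⁶ m² × 2.2117 m = 0.13963 kg
f_n = ½√(k/m) = 0.5·√(754.92/0.13963) = 0.5·√(5406.5) = 36.765 Hz

36.8 Hz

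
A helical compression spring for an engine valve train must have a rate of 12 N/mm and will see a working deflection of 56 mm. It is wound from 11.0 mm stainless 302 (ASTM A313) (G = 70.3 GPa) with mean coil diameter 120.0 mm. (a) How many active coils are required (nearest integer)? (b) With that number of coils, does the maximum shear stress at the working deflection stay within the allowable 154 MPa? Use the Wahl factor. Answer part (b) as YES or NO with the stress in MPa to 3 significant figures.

(a) 6 coils; (b) NO, τ_max = 181 MPa

N_a = Gd⁴/(8D³k) = (70.3×10³)(11.0⁴)/(8·120.0³·12) = 6.205 → N_a = 6
Actual rate k = Gd⁴/(8D³·6) = 12.409 N/mm
Working load F = kδ = 12.409·56 = 694.91 N
C = 120.0/11.0 = 10.9091; K_W = (4C−1)/(4C−4)+0.615/C = 1.1321
τ_max = K_W·8FD/(πd³) = 1.1321·159.54 = 180.61 MPa
τ_max > 154 MPa → exceeds allowable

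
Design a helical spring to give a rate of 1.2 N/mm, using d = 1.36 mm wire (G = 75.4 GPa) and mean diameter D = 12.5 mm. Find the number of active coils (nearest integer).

N_a = Gd⁴/(8D³k) = (75.4×10³ × 1.36⁴)/(8 × 12.5³ × 1.2)
    = 257945 / 18750 = 13.76 → 14 coils

14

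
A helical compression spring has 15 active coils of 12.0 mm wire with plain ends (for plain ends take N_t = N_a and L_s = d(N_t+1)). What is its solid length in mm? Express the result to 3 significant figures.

plain ends: N_t = N_a = 15
L_s = d·(N_t+1) = 12.0 × 16 = 192 mm

192 mm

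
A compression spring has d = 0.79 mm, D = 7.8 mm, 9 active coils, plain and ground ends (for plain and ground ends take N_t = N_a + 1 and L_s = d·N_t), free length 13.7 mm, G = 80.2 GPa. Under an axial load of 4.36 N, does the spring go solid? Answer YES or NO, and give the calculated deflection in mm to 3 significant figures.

NO, δ = 4.77 mm

k = Gd⁴/(8D³N_a) = (80.2×10³)(0.79⁴)/(8·7.8³·9) = 0.91425 N/mm
N_t = 10; L_s = 0.79·10 = 7.9 mm; δ_solid = L₀ − L_s = 13.7 − 7.9 = 5.8 mm
δ = F/k = 4.36/0.91425 = 4.7689 mm
δ < δ_solid → spring does not go solid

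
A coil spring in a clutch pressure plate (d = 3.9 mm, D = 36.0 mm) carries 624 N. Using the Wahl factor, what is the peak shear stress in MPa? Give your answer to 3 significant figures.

Spring index C = D/d = 36.0/3.9 = 9.2308
K_W = (4C−1)/(4C−4) + 0.615/C = 35.923/32.923 + 0.0666 = 1.1577
τ₀ = 8FD/(πd³) = 8·624·36.0/(π·3.9³) = 179712/186.36 = 964.35 MPa
τ_max = K·τ₀ = 1.1577 × 964.35 = 1116.5 MPa

1120 MPa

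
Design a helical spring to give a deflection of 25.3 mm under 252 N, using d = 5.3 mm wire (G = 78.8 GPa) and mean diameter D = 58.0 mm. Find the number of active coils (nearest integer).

Required rate k = F/δ = 252/25.3 = 9.9605 N/mm
N_a = Gd⁴/(8D³k) = (78.8×10³ × 5.3⁴)/(8 × 58.0³ × 9.9605)
    = 6.2177e+07 / 1.55473e+07 = 3.999 → 4 coils

4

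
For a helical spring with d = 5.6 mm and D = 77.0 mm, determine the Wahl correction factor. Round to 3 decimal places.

1.104

C = D/d = 77.0/5.6 = 13.7500
K_W = (4C−1)/(4C−4) + 0.615/C = 54.000/51.000 + 0.0447 = 1.1036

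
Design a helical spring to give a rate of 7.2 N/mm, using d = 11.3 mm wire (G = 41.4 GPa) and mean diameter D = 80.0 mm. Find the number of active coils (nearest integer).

23

N_a = Gd⁴/(8D³k) = (41.4×10³ × 11.3⁴)/(8 × 80.0³ × 7.2)
    = 6.75016e+08 / 2.94912e+07 = 22.89 → 23 coils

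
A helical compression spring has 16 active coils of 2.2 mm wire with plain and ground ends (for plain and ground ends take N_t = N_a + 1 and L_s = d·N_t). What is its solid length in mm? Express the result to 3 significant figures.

37.4 mm

plain and ground ends: N_t = N_a + 1 = 16 + 1 = 17
L_s = d·N_t = 2.2 × 17 = 37.4 mm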